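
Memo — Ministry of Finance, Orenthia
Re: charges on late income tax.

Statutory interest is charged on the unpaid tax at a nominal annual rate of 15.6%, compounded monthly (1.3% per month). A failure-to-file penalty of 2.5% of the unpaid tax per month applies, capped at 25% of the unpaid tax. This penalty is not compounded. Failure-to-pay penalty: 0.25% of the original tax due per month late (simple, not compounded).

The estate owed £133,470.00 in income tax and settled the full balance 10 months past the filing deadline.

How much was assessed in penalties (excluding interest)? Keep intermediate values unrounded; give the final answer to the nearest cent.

Failure-to-file: 10 × 2.5% × £133,470.00 = £33,367.50, capped at 25% × £133,470.00 = £33,367.50
Failure-to-pay penalty: 10 × 0.25% × £133,470.00 = £3,336.75
Total penalty = £33,367.50 + £3,336.75 = £36,704.25

£36,704.25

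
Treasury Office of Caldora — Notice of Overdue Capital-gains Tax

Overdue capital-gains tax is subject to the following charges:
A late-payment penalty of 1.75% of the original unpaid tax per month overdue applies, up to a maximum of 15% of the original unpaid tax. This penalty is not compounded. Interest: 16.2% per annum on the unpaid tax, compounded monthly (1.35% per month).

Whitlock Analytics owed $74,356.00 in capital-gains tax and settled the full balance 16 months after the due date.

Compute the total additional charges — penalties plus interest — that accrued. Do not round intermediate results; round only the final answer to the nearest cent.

$28,947.55

Penalty (uncapped): 16 × 1.75% × $74,356.00 = $20,819.68; cap = 15% × $74,356.00 = $11,153.40 → penalty = $11,153.40
Interest: $74,356.00 × ((1 + 0.0135)^16 − 1) = $74,356.00 × 0.2393103… = $17,794.1544…
Penalties + interest = $11,153.4000 + $17,794.1544… = $28,947.55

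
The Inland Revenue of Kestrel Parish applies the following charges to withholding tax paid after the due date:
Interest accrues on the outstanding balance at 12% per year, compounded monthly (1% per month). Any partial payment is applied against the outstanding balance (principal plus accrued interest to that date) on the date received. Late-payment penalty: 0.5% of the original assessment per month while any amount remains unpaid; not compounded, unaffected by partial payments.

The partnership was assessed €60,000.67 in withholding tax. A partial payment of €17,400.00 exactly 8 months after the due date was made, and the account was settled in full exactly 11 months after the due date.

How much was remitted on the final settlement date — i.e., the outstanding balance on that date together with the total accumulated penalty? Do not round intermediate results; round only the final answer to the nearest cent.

Balance at month 8: €60,000.6700 × (1 + 0.01)^8 = €64,972.1279…
After €17,400.00 payment: €64,972.1279… − €17,400.00 = €47,572.1279…
Balance at month 11: €47,572.1279… × (1 + 0.01)^3 = €49,013.6109…
Penalty: 11 × 0.5% × €60,000.67 = €3,300.04…
Final settlement = outstanding balance + penalty = €49,013.6109… + €3,300.04… = €52,313.65

€52,313.65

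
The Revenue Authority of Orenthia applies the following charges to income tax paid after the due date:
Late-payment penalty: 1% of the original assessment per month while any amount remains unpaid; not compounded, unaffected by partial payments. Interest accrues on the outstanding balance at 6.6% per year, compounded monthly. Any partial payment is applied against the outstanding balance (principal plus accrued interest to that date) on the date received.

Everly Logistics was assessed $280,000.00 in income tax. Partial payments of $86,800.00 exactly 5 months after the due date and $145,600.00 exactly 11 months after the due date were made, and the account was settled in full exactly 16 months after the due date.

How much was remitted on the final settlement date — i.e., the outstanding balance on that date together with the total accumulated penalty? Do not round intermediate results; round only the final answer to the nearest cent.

$108,636.45

Monthly rate = 6.6% ÷ 12 = 0.55%
Balance at month 5: $280,000.0000 × (1 + 0.0055)^5 = $287,785.1671…
After $86,800.00 payment: $287,785.1671… − $86,800.00 = $200,985.1671…
Balance at month 11: $200,985.1671… × (1 + 0.0055)^6 = $207,709.5462…
After $145,600.00 payment: $207,709.5462… − $145,600.00 = $62,109.5462…
Balance at month 16: $62,109.5462… × (1 + 0.0055)^5 = $63,836.4505…
Penalty: 16 × 1% × $280,000.00 = $44,800.00
Final settlement = outstanding balance + penalty = $63,836.4505… + $44,800.00 = $108,636.45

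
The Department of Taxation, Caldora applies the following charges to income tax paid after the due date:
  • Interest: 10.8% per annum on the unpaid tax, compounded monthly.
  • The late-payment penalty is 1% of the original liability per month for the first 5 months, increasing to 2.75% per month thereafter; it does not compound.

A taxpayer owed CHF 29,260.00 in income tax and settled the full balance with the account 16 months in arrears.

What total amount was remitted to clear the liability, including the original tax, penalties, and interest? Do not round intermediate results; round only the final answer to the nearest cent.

Penalty, months 1–5: 5 × 1% × CHF 29,260.00 = CHF 1,463.00
Penalty, months 6–16: 11 × 2.75% × CHF 29,260.00 = CHF 8,851.15
Interest (10.8%/yr ÷ 12 = 0.9%/month): CHF 29,260.00 × ((1 + 0.009)^16 − 1) = CHF 4,510.1494…
Total = CHF 29,260.00 + CHF 10,314.1500 + CHF 4,510.1494… = CHF 44,084.30

CHF 44,084.30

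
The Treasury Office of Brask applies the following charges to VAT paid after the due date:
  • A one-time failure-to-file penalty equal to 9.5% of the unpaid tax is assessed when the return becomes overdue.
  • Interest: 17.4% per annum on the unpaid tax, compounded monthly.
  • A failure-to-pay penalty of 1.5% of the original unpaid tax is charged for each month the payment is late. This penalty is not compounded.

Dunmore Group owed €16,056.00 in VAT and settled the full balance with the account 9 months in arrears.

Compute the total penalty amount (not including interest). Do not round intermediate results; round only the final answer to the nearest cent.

Failure-to-file penalty: 9.5% × €16,056.00 = €1,525.32
Failure-to-pay penalty: 9 × 1.5% × €16,056.00 = €2,167.56
Total penalty = €1,525.32 + €2,167.56 = €3,692.88

€3,692.88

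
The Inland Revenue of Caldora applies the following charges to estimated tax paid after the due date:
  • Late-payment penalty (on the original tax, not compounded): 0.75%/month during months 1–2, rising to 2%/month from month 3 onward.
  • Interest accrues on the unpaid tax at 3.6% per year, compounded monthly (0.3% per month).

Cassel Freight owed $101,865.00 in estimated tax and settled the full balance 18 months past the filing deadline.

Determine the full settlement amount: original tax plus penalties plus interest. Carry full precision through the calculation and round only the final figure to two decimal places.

$141,633.02

Penalty, months 1–2: 2 × 0.75% × $101,865.00 = $1,527.98…
Penalty, months 3–18: 16 × 2% × $101,865.00 = $32,596.80
Interest: $101,865.00 × ((1 + 0.003)^18 − 1) = $101,865.00 × 0.0553993… = $5,643.2479…
Total = $101,865.00 + $34,124.7750 + $5,643.2479… = $141,633.02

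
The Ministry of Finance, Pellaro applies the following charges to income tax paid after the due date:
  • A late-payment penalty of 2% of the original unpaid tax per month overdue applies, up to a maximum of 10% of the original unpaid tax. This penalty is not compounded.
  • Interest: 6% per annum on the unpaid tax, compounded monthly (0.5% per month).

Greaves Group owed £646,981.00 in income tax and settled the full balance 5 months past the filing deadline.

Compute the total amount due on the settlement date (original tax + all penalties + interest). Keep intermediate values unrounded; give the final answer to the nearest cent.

Penalty (uncapped): 5 × 2% × £646,981.00 = £64,698.10; cap = 10% × £646,981.00 = £64,698.10 → penalty = £64,698.10
Interest: £646,981.00 × ((1 + 0.005)^5 − 1) = £646,981.00 × 0.0252513… = £16,337.0810…
Total = £646,981.00 + £64,698.1000 + £16,337.0810… = £728,016.18

£728,016.18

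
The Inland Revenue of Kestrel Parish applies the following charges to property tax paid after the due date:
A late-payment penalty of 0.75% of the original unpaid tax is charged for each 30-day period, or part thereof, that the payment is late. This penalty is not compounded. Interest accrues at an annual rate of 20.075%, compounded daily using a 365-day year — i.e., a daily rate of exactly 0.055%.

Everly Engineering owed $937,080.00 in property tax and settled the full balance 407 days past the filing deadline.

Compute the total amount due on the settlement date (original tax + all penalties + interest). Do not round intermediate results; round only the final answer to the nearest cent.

$1,270,499.06

Penalty periods: ⌈407/30⌉ = 14; penalty = 14 × 0.75% × $937,080.00 = $98,393.40
Interest: $937,080.00 × ((1 + 0.00055)^407 − 1) = $937,080.00 × 0.25080640… = $235,025.6619…
Total = $937,080.00 + $98,393.4000 + $235,025.6619… = $1,270,499.06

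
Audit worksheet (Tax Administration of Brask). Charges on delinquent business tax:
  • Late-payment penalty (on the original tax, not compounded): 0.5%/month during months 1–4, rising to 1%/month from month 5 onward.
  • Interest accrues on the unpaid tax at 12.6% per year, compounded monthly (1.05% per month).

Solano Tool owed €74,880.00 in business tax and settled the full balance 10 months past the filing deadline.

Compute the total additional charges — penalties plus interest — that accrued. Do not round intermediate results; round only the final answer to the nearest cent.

Penalty, months 1–4: 4 × 0.5% × €74,880.00 = €1,497.60
Penalty, months 5–10: 6 × 1% × €74,880.00 = €4,492.80
Interest: €74,880.00 × ((1 + 0.0105)^10 − 1) = €74,880.00 × 0.1101028… = €8,244.4939…
Penalties + interest = €5,990.4000 + €8,244.4939… = €14,234.89

€14,234.89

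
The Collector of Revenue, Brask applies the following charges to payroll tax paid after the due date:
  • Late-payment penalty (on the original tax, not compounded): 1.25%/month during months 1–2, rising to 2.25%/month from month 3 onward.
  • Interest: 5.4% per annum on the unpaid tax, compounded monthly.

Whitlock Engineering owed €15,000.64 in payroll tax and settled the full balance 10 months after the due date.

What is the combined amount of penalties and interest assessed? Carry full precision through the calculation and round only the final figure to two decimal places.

Penalty, months 1–2: 2 × 1.25% × €15,000.64 = €375.02…
Penalty, months 3–10: 8 × 2.25% × €15,000.64 = €2,700.12…
Interest (5.4%/yr ÷ 12 = 0.45%/month): €15,000.64 × ((1 + 0.0045)^10 − 1) = €688.8635…
Penalties + interest = €3,075.1312 + €688.8635… = €3,763.99

€3,763.99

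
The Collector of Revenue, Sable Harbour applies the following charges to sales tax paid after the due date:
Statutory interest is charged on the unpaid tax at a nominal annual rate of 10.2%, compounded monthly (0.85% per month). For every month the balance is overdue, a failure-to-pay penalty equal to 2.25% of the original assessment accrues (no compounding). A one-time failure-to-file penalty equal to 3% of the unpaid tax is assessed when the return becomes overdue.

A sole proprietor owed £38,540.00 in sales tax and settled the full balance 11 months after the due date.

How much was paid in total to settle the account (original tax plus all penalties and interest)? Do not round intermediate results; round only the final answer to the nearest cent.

£52,995.46

Failure-to-file penalty: 3% × £38,540.00 = £1,156.20
Failure-to-pay penalty = 2.25% × £38,540.00 × 11 mo = £9,538.65
Interest: £38,540.00 × ((1 + 0.0085)^11 − 1) = £38,540.00 × 0.0975768… = £3,760.6108…
Total = £38,540.00 + £10,694.8500 + £3,760.6108… = £52,995.46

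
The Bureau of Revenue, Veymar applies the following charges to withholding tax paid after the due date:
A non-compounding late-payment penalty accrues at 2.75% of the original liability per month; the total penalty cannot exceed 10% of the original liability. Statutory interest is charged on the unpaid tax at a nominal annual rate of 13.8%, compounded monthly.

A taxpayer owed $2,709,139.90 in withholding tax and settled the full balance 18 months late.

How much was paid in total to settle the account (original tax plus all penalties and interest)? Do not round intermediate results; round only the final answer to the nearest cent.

$3,599,175.18

Penalty (uncapped): 18 × 2.75% × $2,709,139.90 = $1,341,024.25…; cap = 10% × $2,709,139.90 = $270,913.99 → penalty = $270,913.99
Interest (13.8%/yr ÷ 12 = 1.15%/month): $2,709,139.90 × ((1 + 0.0115)^18 − 1) = $619,121.2875…
Total = $2,709,139.90 + $270,913.9900 + $619,121.2875… = $3,599,175.18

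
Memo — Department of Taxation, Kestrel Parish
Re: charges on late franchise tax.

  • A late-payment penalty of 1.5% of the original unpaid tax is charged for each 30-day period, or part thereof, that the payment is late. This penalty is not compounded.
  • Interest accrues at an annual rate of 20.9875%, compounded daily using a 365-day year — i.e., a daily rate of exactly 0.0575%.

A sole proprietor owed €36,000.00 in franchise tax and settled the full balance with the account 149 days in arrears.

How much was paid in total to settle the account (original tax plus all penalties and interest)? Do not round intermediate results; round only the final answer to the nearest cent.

Penalty periods: ⌈149/30⌉ = 5; penalty = 5 × 1.5% × €36,000.00 = €2,700.00
Interest: €36,000.00 × ((1 + 0.000575)^149 − 1) = €36,000.00 × 0.08942537… = €3,219.3135…
Total = €36,000.00 + €2,700.0000 + €3,219.3135… = €41,919.31

€41,919.31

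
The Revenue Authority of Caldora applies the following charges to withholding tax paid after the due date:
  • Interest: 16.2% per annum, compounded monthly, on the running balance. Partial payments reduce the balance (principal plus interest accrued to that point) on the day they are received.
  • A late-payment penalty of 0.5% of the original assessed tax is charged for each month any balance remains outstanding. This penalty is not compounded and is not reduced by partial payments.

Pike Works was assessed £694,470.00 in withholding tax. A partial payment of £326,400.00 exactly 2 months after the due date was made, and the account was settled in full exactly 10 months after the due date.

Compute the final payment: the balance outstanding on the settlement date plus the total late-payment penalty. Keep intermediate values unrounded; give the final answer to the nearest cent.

£465,489.88

Monthly rate = 16.2% ÷ 12 = 1.35%
Balance at month 2: £694,470.0000 × (1 + 0.0135)^2 = £713,347.2572…
After £326,400.00 payment: £713,347.2572… − £326,400.00 = £386,947.2572…
Balance at month 10: £386,947.2572… × (1 + 0.0135)^8 = £430,766.3762…
Penalty: 10 × 0.5% × £694,470.00 = £34,723.50
Final settlement = outstanding balance + penalty = £430,766.3762… + £34,723.50 = £465,489.88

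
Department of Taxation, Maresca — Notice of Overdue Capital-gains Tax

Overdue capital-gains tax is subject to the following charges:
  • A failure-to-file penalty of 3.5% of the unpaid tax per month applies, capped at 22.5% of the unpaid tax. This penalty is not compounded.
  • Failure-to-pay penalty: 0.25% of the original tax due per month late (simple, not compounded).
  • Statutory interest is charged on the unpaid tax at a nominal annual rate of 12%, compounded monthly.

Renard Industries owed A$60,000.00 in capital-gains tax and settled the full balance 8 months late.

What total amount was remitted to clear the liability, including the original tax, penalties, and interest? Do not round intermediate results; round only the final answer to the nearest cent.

Failure-to-file: 8 × 3.5% × A$60,000.00 = A$16,800.00, capped at 22.5% × A$60,000.00 = A$13,500.00
Failure-to-pay penalty = 0.25% × A$60,000.00 × 8 mo = A$1,200.00
Interest (12%/yr ÷ 12 = 1%/month): A$60,000.00 × ((1 + 0.01)^8 − 1) = A$4,971.4023…
Total = A$60,000.00 + A$14,700.0000 + A$4,971.4023… = A$79,671.40

A$79,671.40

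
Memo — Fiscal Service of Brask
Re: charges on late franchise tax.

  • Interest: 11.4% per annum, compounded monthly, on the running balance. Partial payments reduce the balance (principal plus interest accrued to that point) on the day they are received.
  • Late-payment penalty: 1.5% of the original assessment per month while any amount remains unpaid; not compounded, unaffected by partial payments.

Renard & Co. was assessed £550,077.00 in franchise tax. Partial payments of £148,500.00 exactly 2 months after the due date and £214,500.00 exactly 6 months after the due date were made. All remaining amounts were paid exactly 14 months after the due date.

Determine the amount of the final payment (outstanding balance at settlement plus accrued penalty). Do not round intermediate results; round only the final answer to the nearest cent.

£345,750.68

Monthly rate = 11.4% ÷ 12 = 0.95%
Balance at month 2: £550,077.0000 × (1 + 0.0095)^2 = £560,578.1074…
After £148,500.00 payment: £560,578.1074… − £148,500.00 = £412,078.1074…
Balance at month 6: £412,078.1074… × (1 + 0.0095)^4 = £427,961.6324…
After £214,500.00 payment: £427,961.6324… − £214,500.00 = £213,461.6324…
Balance at month 14: £213,461.6324… × (1 + 0.0095)^8 = £230,234.5056…
Penalty: 14 × 1.5% × £550,077.00 = £115,516.17
Final settlement = outstanding balance + penalty = £230,234.5056… + £115,516.17 = £345,750.68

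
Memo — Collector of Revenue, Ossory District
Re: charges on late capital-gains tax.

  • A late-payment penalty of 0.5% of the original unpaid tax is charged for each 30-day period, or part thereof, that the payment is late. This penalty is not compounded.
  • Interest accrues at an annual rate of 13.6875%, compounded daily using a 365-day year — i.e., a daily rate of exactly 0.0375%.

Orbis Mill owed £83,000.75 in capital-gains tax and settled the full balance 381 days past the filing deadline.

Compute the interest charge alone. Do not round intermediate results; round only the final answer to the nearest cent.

£12,745.16

Interest: £83,000.75 × ((1 + 0.000375)^381 − 1) = £83,000.75 × 0.15355470… = £12,745.1552…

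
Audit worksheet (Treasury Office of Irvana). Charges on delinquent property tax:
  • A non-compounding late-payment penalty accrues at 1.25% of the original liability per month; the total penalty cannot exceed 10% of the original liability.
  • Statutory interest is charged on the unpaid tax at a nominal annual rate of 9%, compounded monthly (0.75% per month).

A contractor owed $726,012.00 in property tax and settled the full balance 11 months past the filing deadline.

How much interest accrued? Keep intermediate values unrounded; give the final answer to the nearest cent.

$62,193.39

Interest: $726,012.00 × ((1 + 0.0075)^11 − 1) = $726,012.00 × 0.0856644… = $62,193.3929…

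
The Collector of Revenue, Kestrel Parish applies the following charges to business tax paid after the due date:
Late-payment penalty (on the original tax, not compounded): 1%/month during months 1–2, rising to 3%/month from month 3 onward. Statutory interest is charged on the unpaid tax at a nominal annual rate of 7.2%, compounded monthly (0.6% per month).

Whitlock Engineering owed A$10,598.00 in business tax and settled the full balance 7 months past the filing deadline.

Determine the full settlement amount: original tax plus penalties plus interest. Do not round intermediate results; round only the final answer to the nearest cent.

Penalty, months 1–2: 2 × 1% × A$10,598.00 = A$211.96
Penalty, months 3–7: 5 × 3% × A$10,598.00 = A$1,589.70
Interest: A$10,598.00 × ((1 + 0.006)^7 − 1) = A$10,598.00 × 0.0427636… = A$453.2087…
Total = A$10,598.00 + A$1,801.6600 + A$453.2087… = A$12,852.87

A$12,852.87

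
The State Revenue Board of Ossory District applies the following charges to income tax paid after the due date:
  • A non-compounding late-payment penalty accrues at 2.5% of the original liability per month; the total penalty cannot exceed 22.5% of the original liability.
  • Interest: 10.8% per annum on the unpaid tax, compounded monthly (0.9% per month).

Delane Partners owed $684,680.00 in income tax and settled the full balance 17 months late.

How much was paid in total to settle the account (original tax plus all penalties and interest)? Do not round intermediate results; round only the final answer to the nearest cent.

$951,381.83

Penalty (uncapped): 17 × 2.5% × $684,680.00 = $290,989.00; cap = 22.5% × $684,680.00 = $154,053.00 → penalty = $154,053.00
Interest: $684,680.00 × ((1 + 0.009)^17 − 1) = $684,680.00 × 0.1645277… = $112,648.8306…
Total = $684,680.00 + $154,053.0000 + $112,648.8306… = $951,381.83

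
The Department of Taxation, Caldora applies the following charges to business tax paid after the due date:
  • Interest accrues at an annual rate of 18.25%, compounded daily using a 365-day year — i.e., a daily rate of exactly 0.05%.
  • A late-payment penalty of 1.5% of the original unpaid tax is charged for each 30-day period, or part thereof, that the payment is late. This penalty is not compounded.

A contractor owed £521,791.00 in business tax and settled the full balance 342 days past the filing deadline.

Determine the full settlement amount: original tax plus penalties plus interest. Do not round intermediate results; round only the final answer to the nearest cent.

£712,996.12

Penalty periods: ⌈342/30⌉ = 12; penalty = 12 × 1.5% × £521,791.00 = £93,922.38
Interest: £521,791.00 × ((1 + 0.0005)^342 − 1) = £521,791.00 × 0.18644004… = £97,282.7373…
Total = £521,791.00 + £93,922.3800 + £97,282.7373… = £712,996.12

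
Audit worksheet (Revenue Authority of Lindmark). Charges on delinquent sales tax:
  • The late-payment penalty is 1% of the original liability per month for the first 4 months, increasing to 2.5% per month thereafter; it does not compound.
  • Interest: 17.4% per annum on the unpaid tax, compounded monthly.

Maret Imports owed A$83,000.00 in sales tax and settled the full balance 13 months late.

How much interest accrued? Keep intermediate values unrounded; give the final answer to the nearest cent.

A$17,081.72

Interest (17.4%/yr ÷ 12 = 1.45%/month): A$83,000.00 × ((1 + 0.0145)^13 − 1) = A$17,081.7199…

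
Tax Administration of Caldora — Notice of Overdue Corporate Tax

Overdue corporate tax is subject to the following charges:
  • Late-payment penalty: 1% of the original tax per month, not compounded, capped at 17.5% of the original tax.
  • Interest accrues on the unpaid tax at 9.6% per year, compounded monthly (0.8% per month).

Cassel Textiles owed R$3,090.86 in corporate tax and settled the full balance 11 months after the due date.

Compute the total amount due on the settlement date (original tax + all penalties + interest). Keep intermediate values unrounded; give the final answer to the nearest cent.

Penalty: 11 × 1% × R$3,090.86 = R$339.99… (below the 17.5% cap of R$540.90…)
Interest: R$3,090.86 × ((1 + 0.008)^11 − 1) = R$3,090.86 × 0.0916058… = R$283.1408…
Total = R$3,090.86 + R$339.9946 + R$283.1408… = R$3,714.00

R$3,714.00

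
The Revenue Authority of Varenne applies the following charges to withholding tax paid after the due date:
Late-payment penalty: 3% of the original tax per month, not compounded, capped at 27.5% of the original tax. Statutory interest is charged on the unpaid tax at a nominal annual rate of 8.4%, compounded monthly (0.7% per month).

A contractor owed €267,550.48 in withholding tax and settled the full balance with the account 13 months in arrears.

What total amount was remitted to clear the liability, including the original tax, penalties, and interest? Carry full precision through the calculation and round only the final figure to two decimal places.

€366,523.24

Penalty (uncapped): 13 × 3% × €267,550.48 = €104,344.69…; cap = 27.5% × €267,550.48 = €73,576.38… → penalty = €73,576.38…
Interest: €267,550.48 × ((1 + 0.007)^13 − 1) = €267,550.48 × 0.0949218… = €25,396.3829…
Total = €267,550.48 + €73,576.3820 + €25,396.3829… = €366,523.24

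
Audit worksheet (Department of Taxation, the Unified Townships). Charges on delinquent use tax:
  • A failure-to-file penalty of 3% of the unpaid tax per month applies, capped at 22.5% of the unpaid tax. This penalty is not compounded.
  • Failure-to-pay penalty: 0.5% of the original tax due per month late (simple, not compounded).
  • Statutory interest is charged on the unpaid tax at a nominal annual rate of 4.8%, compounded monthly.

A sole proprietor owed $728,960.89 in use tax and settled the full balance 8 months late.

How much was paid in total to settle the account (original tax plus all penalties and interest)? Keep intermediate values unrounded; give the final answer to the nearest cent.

$945,791.47

Failure-to-file: 8 × 3% × $728,960.89 = $174,950.61…, capped at 22.5% × $728,960.89 = $164,016.20…
Failure-to-pay penalty: 8 × 0.5% × $728,960.89 = $29,158.44…
Interest (4.8%/yr ÷ 12 = 0.4%/month): $728,960.89 × ((1 + 0.004)^8 − 1) = $23,655.9487…
Total = $728,960.89 + $193,174.6359… + $23,655.9487… = $945,791.47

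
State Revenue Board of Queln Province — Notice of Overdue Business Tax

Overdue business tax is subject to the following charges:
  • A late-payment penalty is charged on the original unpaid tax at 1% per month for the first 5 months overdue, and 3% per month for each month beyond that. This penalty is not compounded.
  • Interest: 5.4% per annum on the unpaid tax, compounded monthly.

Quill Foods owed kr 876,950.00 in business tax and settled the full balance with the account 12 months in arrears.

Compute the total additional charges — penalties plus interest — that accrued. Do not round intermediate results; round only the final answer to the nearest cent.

Penalty, months 1–5: 5 × 1% × kr 876,950.00 = kr 43,847.50
Penalty, months 6–12: 7 × 3% × kr 876,950.00 = kr 184,159.50
Interest (5.4%/yr ÷ 12 = 0.45%/month): kr 876,950.00 × ((1 + 0.0045)^12 − 1) = kr 48,545.1036…
Penalties + interest = kr 228,007.0000 + kr 48,545.1036… = kr 276,552.10

kr 276,552.10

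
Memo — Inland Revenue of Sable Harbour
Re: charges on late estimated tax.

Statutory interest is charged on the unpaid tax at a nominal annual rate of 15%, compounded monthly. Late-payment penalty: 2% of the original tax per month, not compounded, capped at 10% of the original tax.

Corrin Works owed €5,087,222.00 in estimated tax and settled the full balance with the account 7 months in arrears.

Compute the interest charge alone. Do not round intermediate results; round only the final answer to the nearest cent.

Interest (15%/yr ÷ 12 = 1.25%/month): €5,087,222.00 × ((1 + 0.0125)^7 − 1) = €462,176.5112…

€462,176.51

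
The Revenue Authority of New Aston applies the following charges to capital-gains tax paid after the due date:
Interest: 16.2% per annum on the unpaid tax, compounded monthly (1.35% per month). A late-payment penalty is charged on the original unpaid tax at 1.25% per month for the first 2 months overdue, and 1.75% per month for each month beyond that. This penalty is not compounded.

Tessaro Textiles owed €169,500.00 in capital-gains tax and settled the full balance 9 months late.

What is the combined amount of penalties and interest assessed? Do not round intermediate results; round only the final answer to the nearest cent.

€46,743.34

Penalty, months 1–2: 2 × 1.25% × €169,500.00 = €4,237.50
Penalty, months 3–9: 7 × 1.75% × €169,500.00 = €20,763.75
Interest: €169,500.00 × ((1 + 0.0135)^9 − 1) = €169,500.00 × 0.1282719… = €21,742.0894…
Penalties + interest = €25,001.2500 + €21,742.0894… = €46,743.34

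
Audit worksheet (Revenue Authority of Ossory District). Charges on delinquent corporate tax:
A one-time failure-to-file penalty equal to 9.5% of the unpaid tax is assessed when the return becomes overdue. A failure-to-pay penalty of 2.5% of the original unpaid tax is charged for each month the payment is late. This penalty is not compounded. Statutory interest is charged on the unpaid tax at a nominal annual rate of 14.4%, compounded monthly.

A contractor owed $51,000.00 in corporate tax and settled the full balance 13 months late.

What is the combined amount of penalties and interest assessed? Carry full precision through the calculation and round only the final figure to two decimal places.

Failure-to-file penalty: 9.5% × $51,000.00 = $4,845.00
Failure-to-pay penalty: 13 × 2.5% × $51,000.00 = $16,575.00
Interest (14.4%/yr ÷ 12 = 1.2%/month): $51,000.00 × ((1 + 0.012)^13 − 1) = $8,554.8093…
Penalties + interest = $21,420.0000 + $8,554.8093… = $29,974.81

$29,974.81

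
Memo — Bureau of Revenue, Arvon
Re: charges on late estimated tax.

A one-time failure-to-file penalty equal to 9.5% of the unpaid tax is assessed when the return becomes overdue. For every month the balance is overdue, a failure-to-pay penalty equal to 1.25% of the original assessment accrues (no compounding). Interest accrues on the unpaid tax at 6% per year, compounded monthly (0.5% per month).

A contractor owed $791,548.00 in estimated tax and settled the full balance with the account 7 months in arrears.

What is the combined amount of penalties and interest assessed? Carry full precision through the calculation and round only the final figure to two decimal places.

Failure-to-file penalty: 9.5% × $791,548.00 = $75,197.06
Failure-to-pay penalty: 7 × 1.25% × $791,548.00 = $69,260.45
Interest: $791,548.00 × ((1 + 0.005)^7 − 1) = $791,548.00 × 0.0355294… = $28,123.2231…
Penalties + interest = $144,457.5100 + $28,123.2231… = $172,580.73

$172,580.73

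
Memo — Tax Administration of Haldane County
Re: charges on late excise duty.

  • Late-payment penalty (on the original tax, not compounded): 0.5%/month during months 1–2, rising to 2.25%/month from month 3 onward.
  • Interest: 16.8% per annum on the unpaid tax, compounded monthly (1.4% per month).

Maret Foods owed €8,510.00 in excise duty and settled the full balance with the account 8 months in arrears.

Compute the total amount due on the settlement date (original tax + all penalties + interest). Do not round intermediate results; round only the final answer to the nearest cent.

€10,745.10

Penalty, months 1–2: 2 × 0.5% × €8,510.00 = €85.10
Penalty, months 3–8: 6 × 2.25% × €8,510.00 = €1,148.85
Interest: €8,510.00 × ((1 + 0.014)^8 − 1) = €8,510.00 × 0.1176444… = €1,001.1537…
Total = €8,510.00 + €1,233.9500 + €1,001.1537… = €10,745.10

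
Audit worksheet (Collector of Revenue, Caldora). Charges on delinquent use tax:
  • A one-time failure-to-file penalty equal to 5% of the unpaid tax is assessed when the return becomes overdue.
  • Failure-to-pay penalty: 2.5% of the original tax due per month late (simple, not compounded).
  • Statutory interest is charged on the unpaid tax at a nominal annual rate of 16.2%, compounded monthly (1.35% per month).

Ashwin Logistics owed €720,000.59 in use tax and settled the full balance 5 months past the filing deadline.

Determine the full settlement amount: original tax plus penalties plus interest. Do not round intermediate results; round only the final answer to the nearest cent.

Failure-to-file penalty: 5% × €720,000.59 = €36,000.03…
Failure-to-pay penalty: 5 × 2.5% × €720,000.59 = €90,000.07…
Interest: €720,000.59 × ((1 + 0.0135)^5 − 1) = €720,000.59 × 0.0693473… = €49,930.0755…
Total = €720,000.59 + €126,000.1033… + €49,930.0755… = €895,930.77

€895,930.77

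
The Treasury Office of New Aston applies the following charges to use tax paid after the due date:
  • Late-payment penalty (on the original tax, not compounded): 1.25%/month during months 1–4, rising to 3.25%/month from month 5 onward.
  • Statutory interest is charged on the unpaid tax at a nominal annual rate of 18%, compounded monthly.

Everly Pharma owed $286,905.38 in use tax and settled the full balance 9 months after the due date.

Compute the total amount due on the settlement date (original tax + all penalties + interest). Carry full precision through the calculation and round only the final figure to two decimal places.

Penalty, months 1–4: 4 × 1.25% × $286,905.38 = $14,345.27…
Penalty, months 5–9: 5 × 3.25% × $286,905.38 = $46,622.12…
Interest (18%/yr ÷ 12 = 1.5%/month): $286,905.38 × ((1 + 0.015)^9 − 1) = $41,139.3554…
Total = $286,905.38 + $60,967.3933… + $41,139.3554… = $389,012.13

$389,012.13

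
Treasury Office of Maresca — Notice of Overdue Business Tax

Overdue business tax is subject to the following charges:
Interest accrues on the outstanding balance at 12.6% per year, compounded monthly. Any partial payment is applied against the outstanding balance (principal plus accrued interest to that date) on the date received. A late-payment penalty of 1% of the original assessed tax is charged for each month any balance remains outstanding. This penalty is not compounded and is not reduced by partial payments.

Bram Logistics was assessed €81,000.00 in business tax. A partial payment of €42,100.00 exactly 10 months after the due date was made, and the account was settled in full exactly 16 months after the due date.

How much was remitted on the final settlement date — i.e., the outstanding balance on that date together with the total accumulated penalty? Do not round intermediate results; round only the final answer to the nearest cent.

Monthly rate = 12.6% ÷ 12 = 1.05%
Balance at month 10: €81,000.0000 × (1 + 0.0105)^10 = €89,918.3228…
After €42,100.00 payment: €89,918.3228… − €42,100.00 = €47,818.3228…
Balance at month 16: €47,818.3228… × (1 + 0.0105)^6 = €50,911.0725…
Penalty: 16 × 1% × €81,000.00 = €12,960.00
Final settlement = outstanding balance + penalty = €50,911.0725… + €12,960.00 = €63,871.07

€63,871.07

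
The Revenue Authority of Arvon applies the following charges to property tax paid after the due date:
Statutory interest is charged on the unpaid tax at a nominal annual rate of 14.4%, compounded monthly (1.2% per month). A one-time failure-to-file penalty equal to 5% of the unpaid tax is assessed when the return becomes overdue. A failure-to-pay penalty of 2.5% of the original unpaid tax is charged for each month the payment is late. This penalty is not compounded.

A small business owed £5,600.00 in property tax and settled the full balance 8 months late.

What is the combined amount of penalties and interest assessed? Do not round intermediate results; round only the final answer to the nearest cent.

£1,960.73

Failure-to-file penalty: 5% × £5,600.00 = £280.00
Failure-to-pay penalty: 8 × 2.5% × £5,600.00 = £1,120.00
Interest: £5,600.00 × ((1 + 0.012)^8 − 1) = £5,600.00 × 0.1001302… = £560.7293…
Penalties + interest = £1,400.0000 + £560.7293… = £1,960.73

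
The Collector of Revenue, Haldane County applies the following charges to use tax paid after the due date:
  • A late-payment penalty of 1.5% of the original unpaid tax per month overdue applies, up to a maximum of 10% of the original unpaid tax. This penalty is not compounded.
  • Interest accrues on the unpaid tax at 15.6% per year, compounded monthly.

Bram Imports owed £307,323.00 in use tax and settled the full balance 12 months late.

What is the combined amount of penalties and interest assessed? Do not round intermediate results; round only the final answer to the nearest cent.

Penalty (uncapped): 12 × 1.5% × £307,323.00 = £55,318.14; cap = 10% × £307,323.00 = £30,732.30 → penalty = £30,732.30
Interest (15.6%/yr ÷ 12 = 1.3%/month): £307,323.00 × ((1 + 0.013)^12 − 1) = £51,523.2468…
Penalties + interest = £30,732.3000 + £51,523.2468… = £82,255.55

£82,255.55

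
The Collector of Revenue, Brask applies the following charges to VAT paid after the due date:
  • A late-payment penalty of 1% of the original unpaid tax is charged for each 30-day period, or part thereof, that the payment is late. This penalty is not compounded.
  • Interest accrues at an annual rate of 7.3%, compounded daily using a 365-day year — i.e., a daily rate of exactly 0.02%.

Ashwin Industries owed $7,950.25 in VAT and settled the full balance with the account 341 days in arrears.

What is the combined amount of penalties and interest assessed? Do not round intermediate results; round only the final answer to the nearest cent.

$1,515.10

Penalty periods: ⌈341/30⌉ = 12; penalty = 12 × 1% × $7,950.25 = $954.03
Interest: $7,950.25 × ((1 + 0.0002)^341 − 1) = $7,950.25 × 0.07057210… = $561.0659…
Penalties + interest = $954.0300 + $561.0659… = $1,515.10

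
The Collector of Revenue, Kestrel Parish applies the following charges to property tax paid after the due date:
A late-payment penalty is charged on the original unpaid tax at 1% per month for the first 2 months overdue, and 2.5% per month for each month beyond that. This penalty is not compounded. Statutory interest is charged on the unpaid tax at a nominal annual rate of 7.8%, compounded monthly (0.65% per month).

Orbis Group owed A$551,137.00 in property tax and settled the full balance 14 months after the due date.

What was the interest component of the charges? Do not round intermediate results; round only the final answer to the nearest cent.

A$52,328.54

Interest: A$551,137.00 × ((1 + 0.0065)^14 − 1) = A$551,137.00 × 0.0949465… = A$52,328.5423…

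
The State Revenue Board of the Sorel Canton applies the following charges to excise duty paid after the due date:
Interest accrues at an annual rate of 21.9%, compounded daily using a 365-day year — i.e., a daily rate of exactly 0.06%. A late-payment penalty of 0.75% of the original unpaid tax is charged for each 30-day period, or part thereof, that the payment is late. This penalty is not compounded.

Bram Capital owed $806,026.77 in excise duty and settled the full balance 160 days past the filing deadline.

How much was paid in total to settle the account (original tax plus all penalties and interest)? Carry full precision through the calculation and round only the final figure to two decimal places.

$923,486.94

Penalty periods: ⌈160/30⌉ = 6; penalty = 6 × 0.75% × $806,026.77 = $36,271.20…
Interest: $806,026.77 × ((1 + 0.0006)^160 − 1) = $806,026.77 × 0.10072738… = $81,188.9609…
Total = $806,026.77 + $36,271.2047… + $81,188.9609… = $923,486.94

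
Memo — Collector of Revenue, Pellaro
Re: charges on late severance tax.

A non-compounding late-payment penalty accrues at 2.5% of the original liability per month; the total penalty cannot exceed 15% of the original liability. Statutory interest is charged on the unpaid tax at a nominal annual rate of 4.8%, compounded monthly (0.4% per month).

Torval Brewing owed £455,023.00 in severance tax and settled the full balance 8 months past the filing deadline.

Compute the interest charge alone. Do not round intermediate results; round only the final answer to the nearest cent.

£14,766.23

Interest: £455,023.00 × ((1 + 0.004)^8 − 1) = £455,023.00 × 0.0324516… = £14,766.2253…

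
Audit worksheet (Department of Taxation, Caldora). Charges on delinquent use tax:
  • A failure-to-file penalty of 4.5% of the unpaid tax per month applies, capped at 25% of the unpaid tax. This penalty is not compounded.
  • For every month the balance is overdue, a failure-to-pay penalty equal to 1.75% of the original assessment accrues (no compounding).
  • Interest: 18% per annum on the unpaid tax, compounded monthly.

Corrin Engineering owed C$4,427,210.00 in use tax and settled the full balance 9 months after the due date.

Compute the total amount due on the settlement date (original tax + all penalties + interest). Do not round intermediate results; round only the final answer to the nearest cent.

C$6,866,115.61

Failure-to-file: 9 × 4.5% × C$4,427,210.00 = C$1,793,020.05, capped at 25% × C$4,427,210.00 = C$1,106,802.50
Failure-to-pay penalty = 1.75% × C$4,427,210.00 × 9 mo = C$697,285.58…
Interest (18%/yr ÷ 12 = 1.5%/month): C$4,427,210.00 × ((1 + 0.015)^9 − 1) = C$634,817.5330…
Total = C$4,427,210.00 + C$1,804,088.0750 + C$634,817.5330… = C$6,866,115.61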